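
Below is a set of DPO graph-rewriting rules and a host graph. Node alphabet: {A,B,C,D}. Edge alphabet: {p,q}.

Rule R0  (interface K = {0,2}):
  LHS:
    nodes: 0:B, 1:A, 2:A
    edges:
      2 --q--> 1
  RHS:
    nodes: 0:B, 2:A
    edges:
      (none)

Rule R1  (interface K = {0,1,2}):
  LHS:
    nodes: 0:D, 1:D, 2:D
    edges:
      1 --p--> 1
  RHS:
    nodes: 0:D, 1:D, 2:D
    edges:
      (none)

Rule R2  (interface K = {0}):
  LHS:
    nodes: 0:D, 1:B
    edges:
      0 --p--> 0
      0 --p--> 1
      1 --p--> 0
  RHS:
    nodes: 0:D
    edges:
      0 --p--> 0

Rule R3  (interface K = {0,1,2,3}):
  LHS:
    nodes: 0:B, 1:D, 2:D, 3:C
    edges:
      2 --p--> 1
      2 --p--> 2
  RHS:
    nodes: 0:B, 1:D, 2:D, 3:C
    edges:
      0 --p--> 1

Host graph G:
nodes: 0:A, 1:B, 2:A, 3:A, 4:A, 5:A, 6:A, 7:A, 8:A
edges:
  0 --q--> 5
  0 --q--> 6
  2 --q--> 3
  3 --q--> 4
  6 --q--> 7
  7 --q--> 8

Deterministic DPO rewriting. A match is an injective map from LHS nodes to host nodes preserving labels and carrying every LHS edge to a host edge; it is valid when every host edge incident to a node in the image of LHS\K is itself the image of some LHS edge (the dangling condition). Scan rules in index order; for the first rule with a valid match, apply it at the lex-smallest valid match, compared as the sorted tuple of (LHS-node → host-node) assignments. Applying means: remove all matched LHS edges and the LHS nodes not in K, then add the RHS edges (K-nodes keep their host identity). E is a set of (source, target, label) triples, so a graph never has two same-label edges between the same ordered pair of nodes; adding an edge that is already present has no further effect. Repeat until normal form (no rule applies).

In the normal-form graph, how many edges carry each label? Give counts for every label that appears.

initial: |V|=9 |E|=6  E = 0-q->5 0-q->6 2-q->3 3-q->4 6-q->7 7-q->8
step 1: apply R0 at {0↦1, 1↦4, 2↦3}  → |V|=8 |E|=5  E = 0-q->5 0-q->6 2-q->3 6-q->7 7-q->8
step 2: apply R0 at {0↦1, 1↦3, 2↦2}  → |V|=7 |E|=4  E = 0-q->5 0-q->6 6-q->7 7-q->8
step 3: apply R0 at {0↦1, 1↦5, 2↦0}  → |V|=6 |E|=3  E = 0-q->6 6-q->7 7-q->8
step 4: apply R0 at {0↦1, 1↦8, 2↦7}  → |V|=5 |E|=2  E = 0-q->6 6-q->7
step 5: apply R0 at {0↦1, 1↦7, 2↦6}  → |V|=4 |E|=1  E = 0-q->6
step 6: apply R0 at {0↦1, 1↦6, 2↦0}  → |V|=3 |E|=0  E = ∅
final graph: no rule applies after step 6
NF edges: []

Answer: (no edges)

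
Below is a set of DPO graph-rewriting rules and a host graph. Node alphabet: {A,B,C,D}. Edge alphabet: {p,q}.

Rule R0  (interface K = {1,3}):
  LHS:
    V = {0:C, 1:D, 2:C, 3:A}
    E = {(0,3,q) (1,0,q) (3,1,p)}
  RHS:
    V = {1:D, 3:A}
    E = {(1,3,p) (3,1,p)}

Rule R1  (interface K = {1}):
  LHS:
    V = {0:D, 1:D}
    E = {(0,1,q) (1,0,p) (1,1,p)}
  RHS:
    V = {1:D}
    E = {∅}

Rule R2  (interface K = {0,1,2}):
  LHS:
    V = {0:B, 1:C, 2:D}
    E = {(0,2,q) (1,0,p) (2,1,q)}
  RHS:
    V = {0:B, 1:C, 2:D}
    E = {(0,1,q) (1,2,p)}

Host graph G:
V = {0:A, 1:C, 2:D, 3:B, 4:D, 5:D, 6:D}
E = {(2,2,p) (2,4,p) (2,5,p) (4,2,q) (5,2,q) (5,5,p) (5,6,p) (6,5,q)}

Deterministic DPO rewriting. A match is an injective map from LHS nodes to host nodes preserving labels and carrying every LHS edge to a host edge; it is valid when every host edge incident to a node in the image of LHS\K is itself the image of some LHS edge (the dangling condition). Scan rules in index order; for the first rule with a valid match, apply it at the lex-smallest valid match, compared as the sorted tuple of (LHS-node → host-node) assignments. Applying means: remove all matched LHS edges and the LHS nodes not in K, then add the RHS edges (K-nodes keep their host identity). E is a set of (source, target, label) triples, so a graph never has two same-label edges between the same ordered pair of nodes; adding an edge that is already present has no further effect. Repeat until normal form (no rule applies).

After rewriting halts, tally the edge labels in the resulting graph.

[0] host  ⇒  7 nodes, 8 edges  {2-p->2 2-p->4 2-p->5 4-q->2 5-q->2 5-p->5 5-p->6 6-q->5}
[1] R1 @ {0↦4, 1↦2}  ⇒  6 nodes, 5 edges  {2-p->5 5-q->2 5-p->5 5-p->6 6-q->5}
[2] R1 @ {0↦6, 1↦5}  ⇒  5 nodes, 2 edges  {2-p->5 5-q->2}
normal form: no rule applies after step 2
NF edges: [(2, 5, 'p'), (5, 2, 'q')]

Answer: p:1 q:1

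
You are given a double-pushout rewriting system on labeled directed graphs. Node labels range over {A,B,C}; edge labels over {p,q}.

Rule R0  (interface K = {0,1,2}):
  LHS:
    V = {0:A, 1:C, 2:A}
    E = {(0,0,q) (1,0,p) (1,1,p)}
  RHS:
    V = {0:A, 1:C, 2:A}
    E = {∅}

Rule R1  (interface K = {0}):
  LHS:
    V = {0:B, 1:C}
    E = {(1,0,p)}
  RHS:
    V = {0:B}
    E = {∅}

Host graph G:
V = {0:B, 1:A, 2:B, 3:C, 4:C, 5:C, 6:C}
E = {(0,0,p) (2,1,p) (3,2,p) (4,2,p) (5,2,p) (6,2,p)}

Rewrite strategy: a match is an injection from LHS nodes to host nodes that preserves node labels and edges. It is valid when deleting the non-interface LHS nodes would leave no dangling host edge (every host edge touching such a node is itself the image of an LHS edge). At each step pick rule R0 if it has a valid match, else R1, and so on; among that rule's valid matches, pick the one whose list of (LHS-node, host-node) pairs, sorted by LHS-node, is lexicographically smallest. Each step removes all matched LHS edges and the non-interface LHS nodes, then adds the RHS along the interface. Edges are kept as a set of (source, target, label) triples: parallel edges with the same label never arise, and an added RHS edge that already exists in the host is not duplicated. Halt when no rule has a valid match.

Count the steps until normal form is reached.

[0] host  ⇒  7 nodes, 6 edges  {0-p->0 2-p->1 3-p->2 4-p->2 5-p->2 6-p->2}
[1] R1 @ {0↦2, 1↦3}  ⇒  6 nodes, 5 edges  {0-p->0 2-p->1 4-p->2 5-p->2 6-p->2}
[2] R1 @ {0↦2, 1↦4}  ⇒  5 nodes, 4 edges  {0-p->0 2-p->1 5-p->2 6-p->2}
[3] R1 @ {0↦2, 1↦5}  ⇒  4 nodes, 3 edges  {0-p->0 2-p->1 6-p->2}
[4] R1 @ {0↦2, 1↦6}  ⇒  3 nodes, 2 edges  {0-p->0 2-p->1}
halt: no rule applies after step 4

Answer: 4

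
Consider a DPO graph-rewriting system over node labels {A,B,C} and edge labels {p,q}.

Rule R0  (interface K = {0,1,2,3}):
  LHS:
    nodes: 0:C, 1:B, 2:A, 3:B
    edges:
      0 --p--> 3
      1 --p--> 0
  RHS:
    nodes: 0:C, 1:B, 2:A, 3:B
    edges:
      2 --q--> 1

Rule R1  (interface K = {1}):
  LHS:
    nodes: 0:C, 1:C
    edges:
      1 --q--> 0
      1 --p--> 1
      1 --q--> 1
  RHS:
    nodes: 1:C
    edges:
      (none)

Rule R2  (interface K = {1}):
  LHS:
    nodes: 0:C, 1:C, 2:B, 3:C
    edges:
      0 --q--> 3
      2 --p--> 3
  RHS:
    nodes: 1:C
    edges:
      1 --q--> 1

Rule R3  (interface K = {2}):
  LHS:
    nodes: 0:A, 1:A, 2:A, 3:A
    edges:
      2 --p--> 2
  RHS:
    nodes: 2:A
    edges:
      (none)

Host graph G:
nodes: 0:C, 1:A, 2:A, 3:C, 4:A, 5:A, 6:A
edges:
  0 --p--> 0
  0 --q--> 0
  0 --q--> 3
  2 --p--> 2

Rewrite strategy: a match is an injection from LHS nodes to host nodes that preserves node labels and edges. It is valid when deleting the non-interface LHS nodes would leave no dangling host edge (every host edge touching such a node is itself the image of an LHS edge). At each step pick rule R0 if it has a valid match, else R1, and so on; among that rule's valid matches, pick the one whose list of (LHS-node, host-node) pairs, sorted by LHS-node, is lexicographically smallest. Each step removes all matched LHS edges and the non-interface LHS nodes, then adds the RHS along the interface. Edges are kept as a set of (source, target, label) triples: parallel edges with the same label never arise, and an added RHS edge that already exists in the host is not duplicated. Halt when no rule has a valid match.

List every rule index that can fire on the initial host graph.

R0: no valid match — LHS pattern not found
R1: 1 valid match — {0↦3, 1↦0}
R2: no valid match — LHS pattern not found
R3: 24 valid matches — {0↦1, 1↦4, 2↦2, 3↦5}, {0↦1, 1↦4, 2↦2, 3↦6}, {0↦1, 1↦5, 2↦2, 3↦4} (+21 more)

Answer: [R1,R3]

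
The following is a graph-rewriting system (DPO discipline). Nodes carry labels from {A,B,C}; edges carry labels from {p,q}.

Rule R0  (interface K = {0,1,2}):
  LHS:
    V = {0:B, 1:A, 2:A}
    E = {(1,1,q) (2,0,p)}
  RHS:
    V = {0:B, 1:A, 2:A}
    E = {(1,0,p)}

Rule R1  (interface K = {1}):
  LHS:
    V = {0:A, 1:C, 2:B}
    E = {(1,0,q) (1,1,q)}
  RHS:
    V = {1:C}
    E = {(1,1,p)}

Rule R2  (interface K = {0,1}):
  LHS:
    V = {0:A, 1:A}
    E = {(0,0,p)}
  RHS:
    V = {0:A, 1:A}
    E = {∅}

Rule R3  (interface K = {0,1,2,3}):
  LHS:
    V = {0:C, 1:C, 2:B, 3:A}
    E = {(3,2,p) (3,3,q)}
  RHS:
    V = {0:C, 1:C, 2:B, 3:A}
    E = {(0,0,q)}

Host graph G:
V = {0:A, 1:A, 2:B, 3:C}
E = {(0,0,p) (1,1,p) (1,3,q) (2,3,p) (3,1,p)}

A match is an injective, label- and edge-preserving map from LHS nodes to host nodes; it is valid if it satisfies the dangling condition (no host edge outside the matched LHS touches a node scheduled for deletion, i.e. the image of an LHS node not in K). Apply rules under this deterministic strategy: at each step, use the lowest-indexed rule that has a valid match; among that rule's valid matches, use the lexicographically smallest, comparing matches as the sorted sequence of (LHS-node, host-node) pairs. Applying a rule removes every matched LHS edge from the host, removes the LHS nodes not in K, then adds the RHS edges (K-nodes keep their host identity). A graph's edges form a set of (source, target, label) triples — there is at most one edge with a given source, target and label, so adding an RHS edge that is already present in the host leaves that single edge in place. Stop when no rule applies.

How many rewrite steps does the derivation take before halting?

initial: |V|=4 |E|=5  E = 0-p->0 1-p->1 1-q->3 2-p->3 3-p->1
step 1: apply R2 at {0↦0, 1↦1}  → |V|=4 |E|=4  E = 1-p->1 1-q->3 2-p->3 3-p->1
step 2: apply R2 at {0↦1, 1↦0}  → |V|=4 |E|=3  E = 1-q->3 2-p->3 3-p->1
final graph: no rule applies after step 2

Answer: 2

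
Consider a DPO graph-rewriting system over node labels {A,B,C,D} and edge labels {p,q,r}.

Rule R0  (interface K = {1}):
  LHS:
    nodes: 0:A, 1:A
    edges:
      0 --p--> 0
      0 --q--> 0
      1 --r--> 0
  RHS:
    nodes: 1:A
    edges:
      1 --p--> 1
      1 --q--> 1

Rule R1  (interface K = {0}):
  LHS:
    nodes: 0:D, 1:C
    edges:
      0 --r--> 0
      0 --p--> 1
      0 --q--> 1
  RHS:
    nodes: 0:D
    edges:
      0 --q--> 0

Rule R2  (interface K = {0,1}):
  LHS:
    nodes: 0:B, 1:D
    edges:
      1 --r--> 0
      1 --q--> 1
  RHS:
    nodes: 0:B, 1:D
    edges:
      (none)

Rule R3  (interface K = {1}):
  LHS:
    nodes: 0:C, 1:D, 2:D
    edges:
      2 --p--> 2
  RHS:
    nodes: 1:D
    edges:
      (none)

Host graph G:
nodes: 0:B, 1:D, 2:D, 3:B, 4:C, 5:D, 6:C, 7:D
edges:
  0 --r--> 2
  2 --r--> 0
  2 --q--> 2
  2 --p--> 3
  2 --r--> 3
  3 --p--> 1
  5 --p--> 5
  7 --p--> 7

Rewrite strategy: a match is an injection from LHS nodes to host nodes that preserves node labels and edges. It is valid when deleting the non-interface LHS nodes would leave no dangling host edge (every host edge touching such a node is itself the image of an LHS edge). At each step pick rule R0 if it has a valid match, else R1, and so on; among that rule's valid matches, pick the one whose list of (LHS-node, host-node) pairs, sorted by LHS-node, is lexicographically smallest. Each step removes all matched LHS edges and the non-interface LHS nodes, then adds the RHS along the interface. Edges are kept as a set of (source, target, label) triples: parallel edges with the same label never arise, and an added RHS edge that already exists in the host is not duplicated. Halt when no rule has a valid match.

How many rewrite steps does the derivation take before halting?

start.  V:8 E:8  edges: 0-r->2 2-r->0 2-q->2 2-p->3 2-r->3 3-p->1 5-p->5 7-p->7
1. fire R2 via {0↦0, 1↦2}  →  V:8 E:6  edges: 0-r->2 2-p->3 2-r->3 3-p->1 5-p->5 7-p->7
2. fire R3 via {0↦4, 1↦1, 2↦5}  →  V:6 E:5  edges: 0-r->2 2-p->3 2-r->3 3-p->1 7-p->7
3. fire R3 via {0↦6, 1↦1, 2↦7}  →  V:4 E:4  edges: 0-r->2 2-p->3 2-r->3 3-p->1
halt: no rule applies after step 3

Answer: 3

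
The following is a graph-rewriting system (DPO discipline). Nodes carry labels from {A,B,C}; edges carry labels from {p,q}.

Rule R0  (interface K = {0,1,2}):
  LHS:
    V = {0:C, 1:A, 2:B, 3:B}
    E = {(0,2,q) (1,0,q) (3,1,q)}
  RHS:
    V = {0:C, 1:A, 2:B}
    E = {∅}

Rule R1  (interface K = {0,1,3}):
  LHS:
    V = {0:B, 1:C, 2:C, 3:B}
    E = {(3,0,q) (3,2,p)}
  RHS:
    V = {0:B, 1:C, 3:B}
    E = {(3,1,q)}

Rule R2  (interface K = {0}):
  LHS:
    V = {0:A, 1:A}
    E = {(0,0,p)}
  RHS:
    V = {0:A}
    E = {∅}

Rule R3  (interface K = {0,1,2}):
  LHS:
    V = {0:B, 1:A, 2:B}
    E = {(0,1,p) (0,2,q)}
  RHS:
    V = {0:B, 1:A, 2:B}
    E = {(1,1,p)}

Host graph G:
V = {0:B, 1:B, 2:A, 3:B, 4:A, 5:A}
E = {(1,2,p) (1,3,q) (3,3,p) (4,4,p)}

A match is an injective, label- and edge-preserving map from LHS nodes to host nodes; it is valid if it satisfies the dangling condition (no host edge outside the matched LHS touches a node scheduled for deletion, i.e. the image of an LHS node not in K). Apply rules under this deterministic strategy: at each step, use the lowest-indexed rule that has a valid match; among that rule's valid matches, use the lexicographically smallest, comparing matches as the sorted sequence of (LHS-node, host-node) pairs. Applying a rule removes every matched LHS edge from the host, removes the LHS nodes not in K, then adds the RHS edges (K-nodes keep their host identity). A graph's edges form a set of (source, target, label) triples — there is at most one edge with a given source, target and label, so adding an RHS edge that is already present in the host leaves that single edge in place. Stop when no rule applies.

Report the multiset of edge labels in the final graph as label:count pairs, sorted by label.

Answer: p:1

Rewrite trace:
start.  V:6 E:4  edges: 1-p->2 1-q->3 3-p->3 4-p->4
1. fire R2 via {0↦4, 1↦5}  →  V:5 E:3  edges: 1-p->2 1-q->3 3-p->3
2. fire R3 via {0↦1, 1↦2, 2↦3}  →  V:5 E:2  edges: 2-p->2 3-p->3
3. fire R2 via {0↦2, 1↦4}  →  V:4 E:1  edges: 3-p->3
normal form: no rule applies after step 3
NF edges: [(3, 3, 'p')]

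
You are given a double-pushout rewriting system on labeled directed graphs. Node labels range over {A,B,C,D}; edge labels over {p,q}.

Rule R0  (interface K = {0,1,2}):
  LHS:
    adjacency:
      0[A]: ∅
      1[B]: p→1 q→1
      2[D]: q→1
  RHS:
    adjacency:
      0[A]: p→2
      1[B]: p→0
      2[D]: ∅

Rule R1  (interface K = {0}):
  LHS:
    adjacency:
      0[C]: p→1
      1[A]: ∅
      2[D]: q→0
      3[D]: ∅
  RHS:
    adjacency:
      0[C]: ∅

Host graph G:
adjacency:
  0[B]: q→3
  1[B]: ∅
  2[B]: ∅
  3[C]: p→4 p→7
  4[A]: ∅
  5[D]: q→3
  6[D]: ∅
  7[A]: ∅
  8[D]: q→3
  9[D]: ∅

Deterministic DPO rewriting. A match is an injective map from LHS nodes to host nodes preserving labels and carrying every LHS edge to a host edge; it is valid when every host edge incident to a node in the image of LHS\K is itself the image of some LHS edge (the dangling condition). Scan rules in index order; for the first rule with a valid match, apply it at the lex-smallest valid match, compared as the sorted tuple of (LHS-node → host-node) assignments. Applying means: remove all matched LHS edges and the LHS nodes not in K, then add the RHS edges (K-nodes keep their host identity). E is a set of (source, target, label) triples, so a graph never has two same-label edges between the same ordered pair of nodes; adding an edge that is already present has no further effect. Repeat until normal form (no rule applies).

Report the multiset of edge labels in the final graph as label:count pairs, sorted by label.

initial: |V|=10 |E|=5  E = 0-q->3 3-p->4 3-p->7 5-q->3 8-q->3
step 1: apply R1 at {0↦3, 1↦4, 2↦5, 3↦6}  → |V|=7 |E|=3  E = 0-q->3 3-p->7 8-q->3
step 2: apply R1 at {0↦3, 1↦7, 2↦8, 3↦9}  → |V|=4 |E|=1  E = 0-q->3
final graph: no rule applies after step 2
NF edges: [(0, 3, 'q')]

Answer: q:1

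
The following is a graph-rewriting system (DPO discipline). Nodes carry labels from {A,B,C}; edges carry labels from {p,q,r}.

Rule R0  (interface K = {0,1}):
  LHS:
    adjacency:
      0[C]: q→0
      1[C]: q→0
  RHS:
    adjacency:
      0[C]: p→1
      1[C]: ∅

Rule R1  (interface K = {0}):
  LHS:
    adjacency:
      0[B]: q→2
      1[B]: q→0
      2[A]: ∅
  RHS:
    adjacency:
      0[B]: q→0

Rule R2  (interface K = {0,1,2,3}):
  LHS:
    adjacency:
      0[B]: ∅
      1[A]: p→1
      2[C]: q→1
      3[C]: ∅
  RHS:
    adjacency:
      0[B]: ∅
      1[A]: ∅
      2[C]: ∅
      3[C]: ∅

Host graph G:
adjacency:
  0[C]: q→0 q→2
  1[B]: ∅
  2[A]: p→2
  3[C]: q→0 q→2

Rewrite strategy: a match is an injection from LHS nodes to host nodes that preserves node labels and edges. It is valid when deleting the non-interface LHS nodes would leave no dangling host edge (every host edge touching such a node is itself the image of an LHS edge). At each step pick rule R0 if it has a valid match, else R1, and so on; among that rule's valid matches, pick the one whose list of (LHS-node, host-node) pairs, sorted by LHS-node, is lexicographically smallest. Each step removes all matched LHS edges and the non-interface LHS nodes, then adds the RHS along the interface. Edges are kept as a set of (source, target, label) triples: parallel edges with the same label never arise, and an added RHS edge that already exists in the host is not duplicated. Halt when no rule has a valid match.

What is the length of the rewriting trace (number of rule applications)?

start.  V:4 E:5  edges: 0-q->0 0-q->2 2-p->2 3-q->0 3-q->2
1. fire R0 via {0↦0, 1↦3}  →  V:4 E:4  edges: 0-q->2 0-p->3 2-p->2 3-q->2
2. fire R2 via {0↦1, 1↦2, 2↦0, 3↦3}  →  V:4 E:2  edges: 0-p->3 3-q->2
final graph: no rule applies after step 2

Answer: 2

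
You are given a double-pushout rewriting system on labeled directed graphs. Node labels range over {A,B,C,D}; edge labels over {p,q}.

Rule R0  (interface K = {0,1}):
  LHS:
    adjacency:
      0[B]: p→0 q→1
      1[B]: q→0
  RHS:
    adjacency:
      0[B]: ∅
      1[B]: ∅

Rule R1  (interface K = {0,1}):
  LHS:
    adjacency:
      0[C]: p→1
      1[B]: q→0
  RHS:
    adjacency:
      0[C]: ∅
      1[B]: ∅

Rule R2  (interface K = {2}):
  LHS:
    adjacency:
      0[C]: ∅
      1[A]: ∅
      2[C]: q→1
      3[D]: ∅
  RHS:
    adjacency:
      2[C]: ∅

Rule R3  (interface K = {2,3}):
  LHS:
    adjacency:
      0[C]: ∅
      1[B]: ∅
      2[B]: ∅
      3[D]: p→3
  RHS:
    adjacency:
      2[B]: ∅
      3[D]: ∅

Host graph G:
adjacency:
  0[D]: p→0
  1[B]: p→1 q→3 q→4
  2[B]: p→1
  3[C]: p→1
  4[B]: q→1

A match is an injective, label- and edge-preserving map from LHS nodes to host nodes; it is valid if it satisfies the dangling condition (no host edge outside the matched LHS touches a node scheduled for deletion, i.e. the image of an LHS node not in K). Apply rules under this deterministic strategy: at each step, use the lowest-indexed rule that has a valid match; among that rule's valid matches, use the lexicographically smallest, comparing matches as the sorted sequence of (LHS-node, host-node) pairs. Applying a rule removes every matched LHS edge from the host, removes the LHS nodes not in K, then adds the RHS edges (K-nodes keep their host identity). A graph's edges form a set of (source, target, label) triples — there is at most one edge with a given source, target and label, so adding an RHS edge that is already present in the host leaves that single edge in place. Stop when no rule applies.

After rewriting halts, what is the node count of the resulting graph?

Answer: 3

Steps:
start.  V:5 E:7  edges: 0-p->0 1-p->1 1-q->3 1-q->4 2-p->1 3-p->1 4-q->1
1. fire R0 via {0↦1, 1↦4}  →  V:5 E:4  edges: 0-p->0 1-q->3 2-p->1 3-p->1
2. fire R1 via {0↦3, 1↦1}  →  V:5 E:2  edges: 0-p->0 2-p->1
3. fire R3 via {0↦3, 1↦4, 2↦1, 3↦0}  →  V:3 E:1  edges: 2-p->1
normal form: no rule applies after step 3
NF nodes: {0:D, 1:B, 2:B}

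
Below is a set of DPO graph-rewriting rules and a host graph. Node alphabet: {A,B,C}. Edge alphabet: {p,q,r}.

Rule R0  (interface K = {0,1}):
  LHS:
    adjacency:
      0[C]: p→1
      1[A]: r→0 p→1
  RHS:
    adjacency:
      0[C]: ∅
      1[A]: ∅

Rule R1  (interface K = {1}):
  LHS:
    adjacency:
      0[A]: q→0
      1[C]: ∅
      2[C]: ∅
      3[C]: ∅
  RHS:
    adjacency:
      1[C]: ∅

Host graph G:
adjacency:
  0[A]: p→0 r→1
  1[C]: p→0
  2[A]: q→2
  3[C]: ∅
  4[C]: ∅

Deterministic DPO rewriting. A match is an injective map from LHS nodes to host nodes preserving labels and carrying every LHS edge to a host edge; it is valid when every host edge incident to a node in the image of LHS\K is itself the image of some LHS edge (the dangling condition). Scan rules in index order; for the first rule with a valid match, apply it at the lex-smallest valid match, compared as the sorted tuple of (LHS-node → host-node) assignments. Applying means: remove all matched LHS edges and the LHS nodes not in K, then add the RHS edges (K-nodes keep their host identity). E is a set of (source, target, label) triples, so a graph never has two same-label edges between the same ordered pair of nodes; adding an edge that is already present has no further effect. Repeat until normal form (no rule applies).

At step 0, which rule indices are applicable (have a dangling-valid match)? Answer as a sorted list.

Answer: [R0,R1]

Rewrite trace:
R0: 1 valid match — {0↦1, 1↦0}
R1: 2 valid matches — {0↦2, 1↦1, 2↦3, 3↦4}, {0↦2, 1↦1, 2↦4, 3↦3}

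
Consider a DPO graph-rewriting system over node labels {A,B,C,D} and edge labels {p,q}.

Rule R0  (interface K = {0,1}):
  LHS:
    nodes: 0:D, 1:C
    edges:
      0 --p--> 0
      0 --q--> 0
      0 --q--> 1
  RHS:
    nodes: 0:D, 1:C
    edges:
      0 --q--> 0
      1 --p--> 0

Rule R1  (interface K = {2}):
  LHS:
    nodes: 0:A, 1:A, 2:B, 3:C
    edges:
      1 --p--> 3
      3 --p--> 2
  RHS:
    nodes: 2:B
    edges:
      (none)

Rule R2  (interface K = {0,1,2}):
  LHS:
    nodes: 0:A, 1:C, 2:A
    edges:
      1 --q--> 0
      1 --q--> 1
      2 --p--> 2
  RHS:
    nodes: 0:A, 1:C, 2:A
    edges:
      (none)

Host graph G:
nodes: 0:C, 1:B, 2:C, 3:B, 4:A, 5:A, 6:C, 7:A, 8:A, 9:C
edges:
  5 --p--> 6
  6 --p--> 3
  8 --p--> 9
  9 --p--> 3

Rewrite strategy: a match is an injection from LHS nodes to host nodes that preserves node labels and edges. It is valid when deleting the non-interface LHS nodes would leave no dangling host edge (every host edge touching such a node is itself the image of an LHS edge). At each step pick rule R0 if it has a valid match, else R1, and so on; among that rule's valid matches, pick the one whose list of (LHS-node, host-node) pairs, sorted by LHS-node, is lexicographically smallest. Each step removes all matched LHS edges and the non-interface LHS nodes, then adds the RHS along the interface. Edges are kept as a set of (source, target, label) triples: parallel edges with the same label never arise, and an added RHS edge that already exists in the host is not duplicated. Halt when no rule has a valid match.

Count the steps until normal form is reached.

initial: |V|=10 |E|=4  E = 5-p->6 6-p->3 8-p->9 9-p->3
step 1: apply R1 at {0↦4, 1↦5, 2↦3, 3↦6}  → |V|=7 |E|=2  E = 8-p->9 9-p->3
step 2: apply R1 at {0↦7, 1↦8, 2↦3, 3↦9}  → |V|=4 |E|=0  E = ∅
halt: no rule applies after step 2

Answer: 2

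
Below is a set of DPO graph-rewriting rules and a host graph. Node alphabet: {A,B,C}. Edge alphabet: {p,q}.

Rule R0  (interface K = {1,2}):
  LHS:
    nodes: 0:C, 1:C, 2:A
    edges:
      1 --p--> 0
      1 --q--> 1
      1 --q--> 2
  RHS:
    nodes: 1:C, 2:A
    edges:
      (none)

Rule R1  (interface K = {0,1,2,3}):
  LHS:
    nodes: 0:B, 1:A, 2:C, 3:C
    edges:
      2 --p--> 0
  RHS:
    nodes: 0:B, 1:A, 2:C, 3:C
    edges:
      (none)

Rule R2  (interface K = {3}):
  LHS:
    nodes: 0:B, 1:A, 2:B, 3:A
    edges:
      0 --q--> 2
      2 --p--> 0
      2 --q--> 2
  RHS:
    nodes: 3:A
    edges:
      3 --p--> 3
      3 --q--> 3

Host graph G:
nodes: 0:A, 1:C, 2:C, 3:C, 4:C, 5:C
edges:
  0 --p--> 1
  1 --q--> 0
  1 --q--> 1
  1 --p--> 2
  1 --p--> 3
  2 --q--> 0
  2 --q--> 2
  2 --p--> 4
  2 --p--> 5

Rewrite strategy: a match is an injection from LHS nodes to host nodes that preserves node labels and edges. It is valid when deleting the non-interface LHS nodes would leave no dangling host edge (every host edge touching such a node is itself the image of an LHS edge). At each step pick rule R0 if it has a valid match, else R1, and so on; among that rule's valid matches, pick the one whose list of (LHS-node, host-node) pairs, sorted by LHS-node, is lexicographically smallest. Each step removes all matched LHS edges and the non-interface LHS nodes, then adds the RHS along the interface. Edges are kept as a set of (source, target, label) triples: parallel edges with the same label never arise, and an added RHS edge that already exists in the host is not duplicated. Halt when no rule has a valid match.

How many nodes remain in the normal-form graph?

[0] host  ⇒  6 nodes, 9 edges  {0-p->1 1-q->0 1-q->1 1-p->2 1-p->3 2-q->0 2-q->2 2-p->4 2-p->5}
[1] R0 @ {0↦3, 1↦1, 2↦0}  ⇒  5 nodes, 6 edges  {0-p->1 1-p->2 2-q->0 2-q->2 2-p->4 2-p->5}
[2] R0 @ {0↦4, 1↦2, 2↦0}  ⇒  4 nodes, 3 edges  {0-p->1 1-p->2 2-p->5}
halt: no rule applies after step 2
NF nodes: {0:A, 1:C, 2:C, 5:C}

Answer: 4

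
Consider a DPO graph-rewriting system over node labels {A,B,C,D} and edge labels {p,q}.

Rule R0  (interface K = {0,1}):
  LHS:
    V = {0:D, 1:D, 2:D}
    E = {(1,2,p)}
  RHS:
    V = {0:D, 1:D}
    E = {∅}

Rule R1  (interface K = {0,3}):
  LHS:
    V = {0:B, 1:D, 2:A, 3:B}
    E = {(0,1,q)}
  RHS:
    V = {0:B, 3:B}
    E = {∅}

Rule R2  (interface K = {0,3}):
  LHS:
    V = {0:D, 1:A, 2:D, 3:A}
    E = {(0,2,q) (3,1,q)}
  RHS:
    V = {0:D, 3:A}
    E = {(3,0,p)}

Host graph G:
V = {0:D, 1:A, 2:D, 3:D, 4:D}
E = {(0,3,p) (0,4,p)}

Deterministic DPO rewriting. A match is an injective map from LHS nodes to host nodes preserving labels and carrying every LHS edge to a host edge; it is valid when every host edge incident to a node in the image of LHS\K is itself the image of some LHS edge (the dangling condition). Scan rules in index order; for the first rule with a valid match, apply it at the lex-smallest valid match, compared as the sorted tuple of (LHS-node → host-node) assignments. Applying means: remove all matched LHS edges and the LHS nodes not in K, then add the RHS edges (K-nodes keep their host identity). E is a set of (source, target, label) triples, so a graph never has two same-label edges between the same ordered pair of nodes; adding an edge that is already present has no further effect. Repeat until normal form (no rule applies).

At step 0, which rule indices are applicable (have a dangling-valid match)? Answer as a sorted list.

R0: 4 valid matches — {0↦2, 1↦0, 2↦3}, {0↦2, 1↦0, 2↦4}, {0↦3, 1↦0, 2↦4} (+1 more)
R1: no valid match — LHS pattern not found
R2: no valid match — LHS pattern not found

Answer: [R0]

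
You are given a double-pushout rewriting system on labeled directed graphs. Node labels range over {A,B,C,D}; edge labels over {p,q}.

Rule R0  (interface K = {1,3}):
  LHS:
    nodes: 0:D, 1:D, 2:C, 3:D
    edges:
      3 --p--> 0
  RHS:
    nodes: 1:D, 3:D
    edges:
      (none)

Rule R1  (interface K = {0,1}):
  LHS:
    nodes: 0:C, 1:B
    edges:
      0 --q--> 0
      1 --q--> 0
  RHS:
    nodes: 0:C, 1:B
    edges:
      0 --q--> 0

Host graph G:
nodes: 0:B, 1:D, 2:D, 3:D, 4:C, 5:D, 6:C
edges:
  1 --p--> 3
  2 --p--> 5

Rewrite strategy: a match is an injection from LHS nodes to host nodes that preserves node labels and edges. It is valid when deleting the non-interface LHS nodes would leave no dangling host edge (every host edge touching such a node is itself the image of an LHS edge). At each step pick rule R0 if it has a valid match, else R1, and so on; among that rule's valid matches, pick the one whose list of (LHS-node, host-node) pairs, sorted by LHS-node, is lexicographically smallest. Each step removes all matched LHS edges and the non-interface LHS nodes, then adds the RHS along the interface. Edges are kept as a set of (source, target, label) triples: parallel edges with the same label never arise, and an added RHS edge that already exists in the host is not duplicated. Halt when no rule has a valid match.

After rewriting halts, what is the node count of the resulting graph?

Answer: 3

Rewrite trace:
initial: |V|=7 |E|=2  E = 1-p->3 2-p->5
step 1: apply R0 at {0↦3, 1↦2, 2↦4, 3↦1}  → |V|=5 |E|=1  E = 2-p->5
step 2: apply R0 at {0↦5, 1↦1, 2↦6, 3↦2}  → |V|=3 |E|=0  E = ∅
halt: no rule applies after step 2
NF nodes: {0:B, 1:D, 2:D}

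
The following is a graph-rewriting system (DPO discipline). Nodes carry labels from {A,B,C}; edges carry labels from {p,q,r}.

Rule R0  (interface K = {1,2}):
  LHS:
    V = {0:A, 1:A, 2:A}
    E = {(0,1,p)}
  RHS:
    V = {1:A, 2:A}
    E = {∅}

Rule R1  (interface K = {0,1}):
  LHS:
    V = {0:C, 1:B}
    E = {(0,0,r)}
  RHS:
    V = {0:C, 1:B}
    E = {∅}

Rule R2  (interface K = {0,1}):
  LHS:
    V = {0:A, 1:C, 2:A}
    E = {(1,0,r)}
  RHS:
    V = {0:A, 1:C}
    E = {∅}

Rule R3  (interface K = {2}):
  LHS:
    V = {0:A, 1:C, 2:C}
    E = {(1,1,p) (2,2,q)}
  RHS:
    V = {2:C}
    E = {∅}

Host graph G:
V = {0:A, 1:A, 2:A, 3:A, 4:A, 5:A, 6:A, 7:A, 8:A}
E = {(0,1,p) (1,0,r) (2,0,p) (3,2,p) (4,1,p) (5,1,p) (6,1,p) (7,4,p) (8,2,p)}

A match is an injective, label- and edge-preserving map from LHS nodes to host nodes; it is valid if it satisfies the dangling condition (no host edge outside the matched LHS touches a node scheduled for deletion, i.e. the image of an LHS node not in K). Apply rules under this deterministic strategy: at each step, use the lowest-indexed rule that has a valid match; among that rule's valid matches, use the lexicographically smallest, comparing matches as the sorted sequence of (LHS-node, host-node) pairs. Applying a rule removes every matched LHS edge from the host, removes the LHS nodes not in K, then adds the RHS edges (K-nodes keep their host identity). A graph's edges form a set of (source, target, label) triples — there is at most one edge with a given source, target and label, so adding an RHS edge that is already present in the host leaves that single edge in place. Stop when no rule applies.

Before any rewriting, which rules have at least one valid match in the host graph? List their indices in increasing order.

R0: 35 valid matches — {0↦3, 1↦2, 2↦0}, {0↦3, 1↦2, 2↦1}, {0↦3, 1↦2, 2↦4} (+32 more)
R1: no valid match — LHS pattern not found
R2: no valid match — LHS pattern not found
R3: no valid match — LHS pattern not found

Answer: [R0]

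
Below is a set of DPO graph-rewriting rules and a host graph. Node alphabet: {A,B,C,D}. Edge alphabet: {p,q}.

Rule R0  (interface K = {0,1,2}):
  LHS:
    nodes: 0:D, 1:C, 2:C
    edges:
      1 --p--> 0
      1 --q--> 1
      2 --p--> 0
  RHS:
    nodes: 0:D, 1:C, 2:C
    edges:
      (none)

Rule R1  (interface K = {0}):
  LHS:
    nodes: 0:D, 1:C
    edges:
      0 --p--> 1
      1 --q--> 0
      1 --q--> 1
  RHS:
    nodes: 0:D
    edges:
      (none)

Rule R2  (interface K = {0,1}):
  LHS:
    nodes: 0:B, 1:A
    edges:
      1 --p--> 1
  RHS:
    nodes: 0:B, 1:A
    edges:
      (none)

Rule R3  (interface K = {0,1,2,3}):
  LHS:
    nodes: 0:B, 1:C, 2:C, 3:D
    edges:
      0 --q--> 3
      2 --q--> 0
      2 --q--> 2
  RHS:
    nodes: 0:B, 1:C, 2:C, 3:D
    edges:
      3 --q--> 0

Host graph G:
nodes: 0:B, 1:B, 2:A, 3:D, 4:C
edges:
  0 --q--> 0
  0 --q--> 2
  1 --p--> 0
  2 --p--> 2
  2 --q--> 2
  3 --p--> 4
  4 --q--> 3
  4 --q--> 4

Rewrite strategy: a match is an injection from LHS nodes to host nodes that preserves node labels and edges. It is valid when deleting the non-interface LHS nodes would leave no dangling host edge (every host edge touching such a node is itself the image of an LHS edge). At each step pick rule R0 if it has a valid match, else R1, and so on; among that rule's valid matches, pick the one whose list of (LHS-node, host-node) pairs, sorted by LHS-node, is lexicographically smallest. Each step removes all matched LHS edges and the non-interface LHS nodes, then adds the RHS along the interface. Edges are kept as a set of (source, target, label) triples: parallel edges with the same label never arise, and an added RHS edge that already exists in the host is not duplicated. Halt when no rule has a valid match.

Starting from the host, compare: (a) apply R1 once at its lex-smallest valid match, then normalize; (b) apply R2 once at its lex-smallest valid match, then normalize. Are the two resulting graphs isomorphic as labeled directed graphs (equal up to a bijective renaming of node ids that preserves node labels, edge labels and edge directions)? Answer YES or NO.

Answer: YES

Derivation:
branch R1-first: apply at {0↦3, 1↦4} → |E|=5, then 1 more step(s) → NF |V|=4 |E|=4 V={0:B, 1:B, 2:A, 3:D} E=0-q->0 0-q->2 1-p->0 2-q->2
branch R2-first: apply at {0↦0, 1↦2} → |E|=7, then 1 more step(s) → NF |V|=4 |E|=4 V={0:B, 1:B, 2:A, 3:D} E=0-q->0 0-q->2 1-p->0 2-q->2
graphs isomorphic (equal up to label-preserving node renaming)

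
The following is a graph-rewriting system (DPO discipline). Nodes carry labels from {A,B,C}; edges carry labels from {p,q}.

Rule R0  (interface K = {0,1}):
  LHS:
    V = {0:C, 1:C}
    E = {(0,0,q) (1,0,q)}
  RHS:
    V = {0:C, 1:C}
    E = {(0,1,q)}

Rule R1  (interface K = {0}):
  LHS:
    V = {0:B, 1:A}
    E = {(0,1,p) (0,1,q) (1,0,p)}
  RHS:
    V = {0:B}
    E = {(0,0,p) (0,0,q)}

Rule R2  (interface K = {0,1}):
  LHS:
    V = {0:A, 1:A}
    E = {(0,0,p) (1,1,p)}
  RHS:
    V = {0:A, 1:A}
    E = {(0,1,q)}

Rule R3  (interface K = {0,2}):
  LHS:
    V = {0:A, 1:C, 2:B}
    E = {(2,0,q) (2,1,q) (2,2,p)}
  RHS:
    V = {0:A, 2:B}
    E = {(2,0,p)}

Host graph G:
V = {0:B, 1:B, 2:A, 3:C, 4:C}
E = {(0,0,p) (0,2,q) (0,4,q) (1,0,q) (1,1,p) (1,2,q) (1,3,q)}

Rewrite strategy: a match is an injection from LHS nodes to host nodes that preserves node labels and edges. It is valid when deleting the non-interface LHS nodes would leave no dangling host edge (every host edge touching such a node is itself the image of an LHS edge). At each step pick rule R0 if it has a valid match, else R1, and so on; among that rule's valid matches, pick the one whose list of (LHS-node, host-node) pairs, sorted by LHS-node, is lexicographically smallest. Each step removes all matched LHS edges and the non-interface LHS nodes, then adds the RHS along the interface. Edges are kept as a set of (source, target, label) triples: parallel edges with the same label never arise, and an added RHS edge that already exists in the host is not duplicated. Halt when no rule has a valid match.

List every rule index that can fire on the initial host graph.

R0: no valid match — LHS pattern not found
R1: no valid match — LHS pattern not found
R2: no valid match — LHS pattern not found
R3: 2 valid matches — {0↦2, 1↦3, 2↦1}, {0↦2, 1↦4, 2↦0}

Answer: [R3]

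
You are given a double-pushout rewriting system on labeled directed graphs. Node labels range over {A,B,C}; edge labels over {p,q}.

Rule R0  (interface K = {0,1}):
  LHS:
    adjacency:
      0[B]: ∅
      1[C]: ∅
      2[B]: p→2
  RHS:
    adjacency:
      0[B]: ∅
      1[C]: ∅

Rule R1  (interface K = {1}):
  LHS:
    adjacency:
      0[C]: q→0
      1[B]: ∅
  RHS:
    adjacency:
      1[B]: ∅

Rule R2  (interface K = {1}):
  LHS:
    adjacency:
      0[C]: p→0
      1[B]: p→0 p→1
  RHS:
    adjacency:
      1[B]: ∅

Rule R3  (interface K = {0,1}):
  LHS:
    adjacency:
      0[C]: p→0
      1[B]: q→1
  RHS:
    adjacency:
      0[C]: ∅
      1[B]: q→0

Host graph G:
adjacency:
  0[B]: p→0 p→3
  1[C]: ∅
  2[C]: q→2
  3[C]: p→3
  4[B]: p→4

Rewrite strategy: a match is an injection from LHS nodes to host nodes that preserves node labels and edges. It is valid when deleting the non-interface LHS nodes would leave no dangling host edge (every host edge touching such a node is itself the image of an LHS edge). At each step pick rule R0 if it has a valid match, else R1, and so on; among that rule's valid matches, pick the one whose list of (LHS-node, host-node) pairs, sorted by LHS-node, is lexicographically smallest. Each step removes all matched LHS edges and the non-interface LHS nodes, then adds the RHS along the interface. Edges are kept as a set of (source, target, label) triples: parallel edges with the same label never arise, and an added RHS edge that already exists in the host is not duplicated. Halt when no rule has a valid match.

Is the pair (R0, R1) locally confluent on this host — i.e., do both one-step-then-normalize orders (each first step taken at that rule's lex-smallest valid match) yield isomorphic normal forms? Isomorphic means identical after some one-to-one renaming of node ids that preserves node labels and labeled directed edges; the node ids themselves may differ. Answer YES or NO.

Answer: YES

Derivation:
branch R0-first: apply at {0↦0, 1↦1, 2↦4} → |E|=4, then 2 more step(s) → NF |V|=2 |E|=0 V={0:B, 1:C} E=∅
branch R1-first: apply at {0↦2, 1↦0} → |E|=4, then 2 more step(s) → NF |V|=2 |E|=0 V={0:B, 1:C} E=∅
graphs isomorphic (equal up to label-preserving node renaming)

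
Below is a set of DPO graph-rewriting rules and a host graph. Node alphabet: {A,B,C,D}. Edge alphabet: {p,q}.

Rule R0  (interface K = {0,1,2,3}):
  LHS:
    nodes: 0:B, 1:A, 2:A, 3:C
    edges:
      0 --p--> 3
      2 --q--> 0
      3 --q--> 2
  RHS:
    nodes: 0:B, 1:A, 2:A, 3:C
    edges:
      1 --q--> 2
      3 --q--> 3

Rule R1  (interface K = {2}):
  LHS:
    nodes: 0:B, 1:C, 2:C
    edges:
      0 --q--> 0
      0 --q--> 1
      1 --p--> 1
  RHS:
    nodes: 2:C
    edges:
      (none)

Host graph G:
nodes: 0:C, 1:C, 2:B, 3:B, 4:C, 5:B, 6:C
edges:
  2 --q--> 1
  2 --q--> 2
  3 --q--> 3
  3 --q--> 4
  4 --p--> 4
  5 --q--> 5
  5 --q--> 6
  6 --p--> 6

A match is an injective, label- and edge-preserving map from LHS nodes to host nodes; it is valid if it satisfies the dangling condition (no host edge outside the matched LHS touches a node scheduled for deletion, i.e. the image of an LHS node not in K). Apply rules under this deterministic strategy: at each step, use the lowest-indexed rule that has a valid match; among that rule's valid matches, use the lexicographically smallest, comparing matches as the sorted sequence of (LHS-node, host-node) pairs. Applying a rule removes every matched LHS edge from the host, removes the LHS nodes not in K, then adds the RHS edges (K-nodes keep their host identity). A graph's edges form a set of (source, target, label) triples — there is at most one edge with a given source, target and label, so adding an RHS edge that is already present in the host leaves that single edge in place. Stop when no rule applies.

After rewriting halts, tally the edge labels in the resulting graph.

Answer: q:2

Steps:
initial: |V|=7 |E|=8  E = 2-q->1 2-q->2 3-q->3 3-q->4 4-p->4 5-q->5 5-q->6 6-p->6
step 1: apply R1 at {0↦3, 1↦4, 2↦0}  → |V|=5 |E|=5  E = 2-q->1 2-q->2 5-q->5 5-q->6 6-p->6
step 2: apply R1 at {0↦5, 1↦6, 2↦0}  → |V|=3 |E|=2  E = 2-q->1 2-q->2
final graph: no rule applies after step 2
NF edges: [(2, 1, 'q'), (2, 2, 'q')]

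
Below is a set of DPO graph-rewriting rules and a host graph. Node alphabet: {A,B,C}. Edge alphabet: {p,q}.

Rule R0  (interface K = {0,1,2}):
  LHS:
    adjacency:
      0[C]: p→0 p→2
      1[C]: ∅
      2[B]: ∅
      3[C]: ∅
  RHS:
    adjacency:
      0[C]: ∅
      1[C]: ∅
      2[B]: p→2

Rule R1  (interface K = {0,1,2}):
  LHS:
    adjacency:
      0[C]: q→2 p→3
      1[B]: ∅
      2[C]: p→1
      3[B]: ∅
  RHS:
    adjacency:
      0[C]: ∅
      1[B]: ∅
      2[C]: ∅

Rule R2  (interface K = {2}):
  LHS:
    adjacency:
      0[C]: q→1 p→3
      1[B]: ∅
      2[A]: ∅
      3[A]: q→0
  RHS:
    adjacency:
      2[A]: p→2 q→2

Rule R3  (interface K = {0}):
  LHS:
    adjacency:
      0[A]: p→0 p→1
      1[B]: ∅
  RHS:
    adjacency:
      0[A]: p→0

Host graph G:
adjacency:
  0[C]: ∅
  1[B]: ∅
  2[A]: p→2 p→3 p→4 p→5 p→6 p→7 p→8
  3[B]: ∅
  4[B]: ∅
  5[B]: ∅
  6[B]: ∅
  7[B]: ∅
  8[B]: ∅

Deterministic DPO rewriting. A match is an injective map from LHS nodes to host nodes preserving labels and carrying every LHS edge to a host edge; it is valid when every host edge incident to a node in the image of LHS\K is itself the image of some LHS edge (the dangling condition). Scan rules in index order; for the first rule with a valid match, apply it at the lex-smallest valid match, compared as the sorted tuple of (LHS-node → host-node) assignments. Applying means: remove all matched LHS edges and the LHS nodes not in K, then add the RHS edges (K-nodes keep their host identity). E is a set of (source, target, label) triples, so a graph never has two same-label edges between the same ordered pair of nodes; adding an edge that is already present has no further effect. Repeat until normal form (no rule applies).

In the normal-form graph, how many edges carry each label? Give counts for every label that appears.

start.  V:9 E:7  edges: 2-p->2 2-p->3 2-p->4 2-p->5 2-p->6 2-p->7 2-p->8
1. fire R3 via {0↦2, 1↦3}  →  V:8 E:6  edges: 2-p->2 2-p->4 2-p->5 2-p->6 2-p->7 2-p->8
2. fire R3 via {0↦2, 1↦4}  →  V:7 E:5  edges: 2-p->2 2-p->5 2-p->6 2-p->7 2-p->8
3. fire R3 via {0↦2, 1↦5}  →  V:6 E:4  edges: 2-p->2 2-p->6 2-p->7 2-p->8
4. fire R3 via {0↦2, 1↦6}  →  V:5 E:3  edges: 2-p->2 2-p->7 2-p->8
5. fire R3 via {0↦2, 1↦7}  →  V:4 E:2  edges: 2-p->2 2-p->8
6. fire R3 via {0↦2, 1↦8}  →  V:3 E:1  edges: 2-p->2
final graph: no rule applies after step 6
NF edges: [(2, 2, 'p')]

Answer: p:1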